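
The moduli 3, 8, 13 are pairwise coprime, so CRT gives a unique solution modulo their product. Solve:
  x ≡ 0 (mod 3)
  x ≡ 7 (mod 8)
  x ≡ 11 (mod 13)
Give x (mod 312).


Moduli 3, 8, 13 are pairwise coprime; by CRT there is a unique solution modulo M = 3 · 8 · 13 = 312.
Solve pairwise, accumulating the modulus:
  Start with x ≡ 0 (mod 3).
  Combine with x ≡ 7 (mod 8): since gcd(3, 8) = 1, we get a unique residue mod 24.
    Write x = 0 + 3·t and substitute into x ≡ 7 (mod 8): 3·t ≡ 7 − 0 = 7 (mod 8).
    The inverse of 3 mod 8 is 3 (since 3·3 = 9 = 1·8 + 1), so t ≡ 3·7 = 21 ≡ 5 (mod 8).
    Then x = 0 + 3·5 = 15, valid modulo lcm(3, 8) = 24: x ≡ 15 (mod 24).
  Combine with x ≡ 11 (mod 13): since gcd(24, 13) = 1, we get a unique residue mod 312.
    Write x = 15 + 24·t and substitute into x ≡ 11 (mod 13): 24·t ≡ 11 − 15 = -4 (mod 13).
    Reduce coefficients mod 13: 11·t ≡ 9 (mod 13).
    The inverse of 11 mod 13 is 6 (since 11·6 = 66 = 5·13 + 1), so t ≡ 6·9 = 54 ≡ 2 (mod 13).
    Then x = 15 + 24·2 = 63, valid modulo lcm(24, 13) = 312: x ≡ 63 (mod 312).
Verify: 63 mod 3 = 0 ✓, 63 mod 8 = 7 ✓, 63 mod 13 = 11 ✓.

x ≡ 63 (mod 312).


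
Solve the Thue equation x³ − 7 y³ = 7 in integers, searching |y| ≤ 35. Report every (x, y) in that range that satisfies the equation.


The equation is x³ - 7y³ = 7. For fixed y, x³ = 7·y³ + 7, so a solution requires the RHS to be a perfect cube.
Strategy: iterate y from -35 to 35, compute RHS = 7·y³ + 7, and check whether it is a (positive or negative) perfect cube.
Check small values of y:
  y = 0: RHS = 7 is not a perfect cube.
  y = 1: RHS = 14 is not a perfect cube.
  y = -1: RHS = 0 = (0)³ ⇒ x = 0 works.
  y = 2: RHS = 63 is not a perfect cube.
  y = -2: RHS = -49 is not a perfect cube.
  y = 3: RHS = 196 is not a perfect cube.
  y = -3: RHS = -182 is not a perfect cube.
Continuing the search up to |y| = 35 finds no further solutions beyond those listed.
Collected solutions: (0, -1).

Solutions (with |y| ≤ 35): (0, -1).


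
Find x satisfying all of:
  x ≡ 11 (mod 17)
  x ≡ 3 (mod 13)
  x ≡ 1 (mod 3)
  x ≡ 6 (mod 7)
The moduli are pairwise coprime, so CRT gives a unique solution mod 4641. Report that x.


Product of moduli M = 17 · 13 · 3 · 7 = 4641.
Merge one congruence at a time:
  Start: x ≡ 11 (mod 17).
  Combine with x ≡ 3 (mod 13); new modulus lcm = 221.
    Write x = 11 + 17·t and substitute into x ≡ 3 (mod 13): 17·t ≡ 3 − 11 = -8 (mod 13).
    Reduce coefficients mod 13: 4·t ≡ 5 (mod 13).
    The inverse of 4 mod 13 is 10 (since 4·10 = 40 = 3·13 + 1), so t ≡ 10·5 = 50 ≡ 11 (mod 13).
    Then x = 11 + 17·11 = 198, valid modulo lcm(17, 13) = 221: x ≡ 198 (mod 221).
  Combine with x ≡ 1 (mod 3); new modulus lcm = 663.
    Write x = 198 + 221·t and substitute into x ≡ 1 (mod 3): 221·t ≡ 1 − 198 = -197 (mod 3).
    Reduce coefficients mod 3: 2·t ≡ 1 (mod 3).
    The inverse of 2 mod 3 is 2 (since 2·2 = 4 = 1·3 + 1), so t ≡ 2·1 = 2 ≡ 2 (mod 3).
    Then x = 198 + 221·2 = 640, valid modulo lcm(221, 3) = 663: x ≡ 640 (mod 663).
  Combine with x ≡ 6 (mod 7); new modulus lcm = 4641.
    Write x = 640 + 663·t and substitute into x ≡ 6 (mod 7): 663·t ≡ 6 − 640 = -634 (mod 7).
    Reduce coefficients mod 7: 5·t ≡ 3 (mod 7).
    The inverse of 5 mod 7 is 3 (since 5·3 = 15 = 2·7 + 1), so t ≡ 3·3 = 9 ≡ 2 (mod 7).
    Then x = 640 + 663·2 = 1966, valid modulo lcm(663, 7) = 4641: x ≡ 1966 (mod 4641).
Verify against each original: 1966 mod 17 = 11, 1966 mod 13 = 3, 1966 mod 3 = 1, 1966 mod 7 = 6.

x ≡ 1966 (mod 4641).


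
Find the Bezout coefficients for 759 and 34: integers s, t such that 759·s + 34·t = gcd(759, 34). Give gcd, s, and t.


Euclidean algorithm on (759, 34) — divide until remainder is 0:
  759 = 22 · 34 + 11
  34 = 3 · 11 + 1
  11 = 11 · 1 + 0
gcd(759, 34) = 1.
Track Bezout coefficients alongside the remainders: start with r₀ = 759 = a·1 + b·0 (s = 1, t = 0) and r₁ = 34 = a·0 + b·1 (s = 0, t = 1); each new remainder r_{k+1} = r_{k-1} − q_k·r_k inherits s_{k+1} = s_{k-1} − q_k·s_k, t_{k+1} = t_{k-1} − q_k·t_k, so r_k = a·s_k + b·t_k at every step:
  q = 22: r = 11, s = 1 − 22·0 = 1, t = 0 − 22·1 = -22  (check: 759·1 + 34·(-22) = 11)
  q = 3: r = 1, s = 0 − 3·1 = -3, t = 1 − 3·(-22) = 67  (check: 759·(-3) + 34·67 = 1)
The row with r = 1 (the gcd) gives the Bezout coefficients s = -3, t = 67.
Result: 759 · (-3) + 34 · (67) = 1.

gcd(759, 34) = 1; s = -3, t = 67 (check: 759·(-3) + 34·67 = 1).


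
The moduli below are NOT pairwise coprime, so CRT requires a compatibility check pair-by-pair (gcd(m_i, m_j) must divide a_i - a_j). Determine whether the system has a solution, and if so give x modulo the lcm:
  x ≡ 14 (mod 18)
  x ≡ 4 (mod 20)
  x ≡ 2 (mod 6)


Moduli 18, 20, 6 are not pairwise coprime, so CRT works modulo lcm(m_i) when all pairwise compatibility conditions hold.
Pairwise compatibility: gcd(m_i, m_j) must divide a_i - a_j for every pair.
Merge one congruence at a time:
  Start: x ≡ 14 (mod 18).
  Combine with x ≡ 4 (mod 20): gcd(18, 20) = 2; 4 - 14 = -10, which IS divisible by 2, so compatible.
    Write x = 14 + 18·t and substitute into x ≡ 4 (mod 20): 18·t ≡ 4 − 14 = -10 (mod 20).
    Divide the congruence (and modulus) by g = 2: 9·t ≡ -5 (mod 10).
    Reduce coefficients mod 10: 9·t ≡ 5 (mod 10).
    The inverse of 9 mod 10 is 9 (since 9·9 = 81 = 8·10 + 1), so t ≡ 9·5 = 45 ≡ 5 (mod 10).
    Then x = 14 + 18·5 = 104, valid modulo lcm(18, 20) = 180: x ≡ 104 (mod 180).
  Combine with x ≡ 2 (mod 6): gcd(180, 6) = 6; 2 - 104 = -102, which IS divisible by 6, so compatible.
    Write x = 104 + 180·t and substitute into x ≡ 2 (mod 6): 180·t ≡ 2 − 104 = -102 (mod 6).
    Divide the congruence (and modulus) by g = 6: 30·t ≡ -17 (mod 1).
    Modulo 1 every t works; take t = 0.
    Then x = 104 + 180·0 = 104, valid modulo lcm(180, 6) = 180: x ≡ 104 (mod 180).
Verify: 104 mod 18 = 14, 104 mod 20 = 4, 104 mod 6 = 2.

x ≡ 104 (mod 180).


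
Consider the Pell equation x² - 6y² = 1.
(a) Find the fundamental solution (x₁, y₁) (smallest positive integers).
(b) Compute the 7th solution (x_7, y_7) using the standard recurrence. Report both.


Step 1: Find the fundamental solution (x₁, y₁) of x² - 6y² = 1.
  Expand √6 as a continued fraction. a₀ = ⌊√6⌋ = 2; iterate m_{k+1} = d_k·a_k − m_k, d_{k+1} = (6 − m_{k+1}²)/d_k, a_{k+1} = ⌊(a₀ + m_{k+1})/d_{k+1}⌋ (starting m₀ = 0, d₀ = 1), with convergents p_k = a_k·p_{k-1} + p_{k-2}, q_k = a_k·q_{k-1} + q_{k-2} (p₋₁ = 1, q₋₁ = 0):
  k = 0: a₀ = 2; p₀/q₀ = 2/1; p₀² − 6·q₀² = 4 − 6 = -2.
  k = 1: m = 2, d = 2, a = ⌊(2 + 2)/2⌋ = 2; p/q = (2·2 + 1)/(2·1 + 0) = 5/2; p² − 6·q² = 25 − 24 = 1.
  The first convergent with p² − 6·q² = 1 gives the fundamental solution (x₁, y₁) = (5, 2).
Step 2: Apply the recurrence (x_{n+1}, y_{n+1}) = (x₁x_n + 6y₁y_n, x₁y_n + y₁x_n) repeatedly.
  From (x_1, y_1) = (5, 2): x_2 = 5·5 + 6·2·2 = 49; y_2 = 5·2 + 2·5 = 20.
  From (x_2, y_2) = (49, 20): x_3 = 5·49 + 6·2·20 = 485; y_3 = 5·20 + 2·49 = 198.
  From (x_3, y_3) = (485, 198): x_4 = 5·485 + 6·2·198 = 4801; y_4 = 5·198 + 2·485 = 1960.
  From (x_4, y_4) = (4801, 1960): x_5 = 5·4801 + 6·2·1960 = 47525; y_5 = 5·1960 + 2·4801 = 19402.
  From (x_5, y_5) = (47525, 19402): x_6 = 5·47525 + 6·2·19402 = 470449; y_6 = 5·19402 + 2·47525 = 192060.
  From (x_6, y_6) = (470449, 192060): x_7 = 5·470449 + 6·2·192060 = 4656965; y_7 = 5·192060 + 2·470449 = 1901198.
Step 3: Verify x_7² - 6·y_7² = 21687323011225 - 21687323011224 = 1 (should be 1). ✓

(x_1, y_1) = (5, 2); (x_7, y_7) = (4656965, 1901198).


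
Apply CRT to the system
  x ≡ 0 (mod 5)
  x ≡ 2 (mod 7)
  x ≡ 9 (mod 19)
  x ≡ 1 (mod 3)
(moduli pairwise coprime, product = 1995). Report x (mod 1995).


Product of moduli M = 5 · 7 · 19 · 3 = 1995.
Merge one congruence at a time:
  Start: x ≡ 0 (mod 5).
  Combine with x ≡ 2 (mod 7); new modulus lcm = 35.
    Write x = 0 + 5·t and substitute into x ≡ 2 (mod 7): 5·t ≡ 2 − 0 = 2 (mod 7).
    The inverse of 5 mod 7 is 3 (since 5·3 = 15 = 2·7 + 1), so t ≡ 3·2 = 6 ≡ 6 (mod 7).
    Then x = 0 + 5·6 = 30, valid modulo lcm(5, 7) = 35: x ≡ 30 (mod 35).
  Combine with x ≡ 9 (mod 19); new modulus lcm = 665.
    Write x = 30 + 35·t and substitute into x ≡ 9 (mod 19): 35·t ≡ 9 − 30 = -21 (mod 19).
    Reduce coefficients mod 19: 16·t ≡ 17 (mod 19).
    The inverse of 16 mod 19 is 6 (since 16·6 = 96 = 5·19 + 1), so t ≡ 6·17 = 102 ≡ 7 (mod 19).
    Then x = 30 + 35·7 = 275, valid modulo lcm(35, 19) = 665: x ≡ 275 (mod 665).
  Combine with x ≡ 1 (mod 3); new modulus lcm = 1995.
    Write x = 275 + 665·t and substitute into x ≡ 1 (mod 3): 665·t ≡ 1 − 275 = -274 (mod 3).
    Reduce coefficients mod 3: 2·t ≡ 2 (mod 3).
    The inverse of 2 mod 3 is 2 (since 2·2 = 4 = 1·3 + 1), so t ≡ 2·2 = 4 ≡ 1 (mod 3).
    Then x = 275 + 665·1 = 940, valid modulo lcm(665, 3) = 1995: x ≡ 940 (mod 1995).
Verify against each original: 940 mod 5 = 0, 940 mod 7 = 2, 940 mod 19 = 9, 940 mod 3 = 1.

x ≡ 940 (mod 1995).


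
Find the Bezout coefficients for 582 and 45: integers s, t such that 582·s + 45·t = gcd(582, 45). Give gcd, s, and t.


Euclidean algorithm on (582, 45) — divide until remainder is 0:
  582 = 12 · 45 + 42
  45 = 1 · 42 + 3
  42 = 14 · 3 + 0
gcd(582, 45) = 3.
Track Bezout coefficients alongside the remainders: start with r₀ = 582 = a·1 + b·0 (s = 1, t = 0) and r₁ = 45 = a·0 + b·1 (s = 0, t = 1); each new remainder r_{k+1} = r_{k-1} − q_k·r_k inherits s_{k+1} = s_{k-1} − q_k·s_k, t_{k+1} = t_{k-1} − q_k·t_k, so r_k = a·s_k + b·t_k at every step:
  q = 12: r = 42, s = 1 − 12·0 = 1, t = 0 − 12·1 = -12  (check: 582·1 + 45·(-12) = 42)
  q = 1: r = 3, s = 0 − 1·1 = -1, t = 1 − 1·(-12) = 13  (check: 582·(-1) + 45·13 = 3)
The row with r = 3 (the gcd) gives the Bezout coefficients s = -1, t = 13.
Result: 582 · (-1) + 45 · (13) = 3.

gcd(582, 45) = 3; s = -1, t = 13 (check: 582·(-1) + 45·13 = 3).


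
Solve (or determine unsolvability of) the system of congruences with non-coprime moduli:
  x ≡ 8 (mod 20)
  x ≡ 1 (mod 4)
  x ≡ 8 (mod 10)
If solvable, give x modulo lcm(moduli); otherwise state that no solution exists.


Moduli 20, 4, 10 are not pairwise coprime, so CRT works modulo lcm(m_i) when all pairwise compatibility conditions hold.
Pairwise compatibility: gcd(m_i, m_j) must divide a_i - a_j for every pair.
Merge one congruence at a time:
  Start: x ≡ 8 (mod 20).
  Combine with x ≡ 1 (mod 4): gcd(20, 4) = 4, and 1 - 8 = -7 is NOT divisible by 4.
    ⇒ system is inconsistent (no integer solution).

No solution (the system is inconsistent).


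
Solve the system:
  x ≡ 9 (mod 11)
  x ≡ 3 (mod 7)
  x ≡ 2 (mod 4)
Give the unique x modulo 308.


Moduli 11, 7, 4 are pairwise coprime; by CRT there is a unique solution modulo M = 11 · 7 · 4 = 308.
Solve pairwise, accumulating the modulus:
  Start with x ≡ 9 (mod 11).
  Combine with x ≡ 3 (mod 7): since gcd(11, 7) = 1, we get a unique residue mod 77.
    Write x = 9 + 11·t and substitute into x ≡ 3 (mod 7): 11·t ≡ 3 − 9 = -6 (mod 7).
    Reduce coefficients mod 7: 4·t ≡ 1 (mod 7).
    The inverse of 4 mod 7 is 2 (since 4·2 = 8 = 1·7 + 1), so t ≡ 2·1 = 2 ≡ 2 (mod 7).
    Then x = 9 + 11·2 = 31, valid modulo lcm(11, 7) = 77: x ≡ 31 (mod 77).
  Combine with x ≡ 2 (mod 4): since gcd(77, 4) = 1, we get a unique residue mod 308.
    Write x = 31 + 77·t and substitute into x ≡ 2 (mod 4): 77·t ≡ 2 − 31 = -29 (mod 4).
    Reduce coefficients mod 4: 1·t ≡ 3 (mod 4).
    So t ≡ 3 (mod 4).
    Then x = 31 + 77·3 = 262, valid modulo lcm(77, 4) = 308: x ≡ 262 (mod 308).
Verify: 262 mod 11 = 9 ✓, 262 mod 7 = 3 ✓, 262 mod 4 = 2 ✓.

x ≡ 262 (mod 308).


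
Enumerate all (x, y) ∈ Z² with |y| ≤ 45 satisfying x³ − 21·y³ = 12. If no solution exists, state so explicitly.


The equation is x³ - 21y³ = 12. For fixed y, x³ = 21·y³ + 12, so a solution requires the RHS to be a perfect cube.
Strategy: iterate y from -45 to 45, compute RHS = 21·y³ + 12, and check whether it is a (positive or negative) perfect cube.
Check small values of y:
  y = 0: RHS = 12 is not a perfect cube.
  y = 1: RHS = 33 is not a perfect cube.
  y = -1: RHS = -9 is not a perfect cube.
  y = 2: RHS = 180 is not a perfect cube.
  y = -2: RHS = -156 is not a perfect cube.
  y = 3: RHS = 579 is not a perfect cube.
  y = -3: RHS = -555 is not a perfect cube.
Continuing the search up to |y| = 45 finds no solutions either.
No (x, y) in the scanned range satisfies the equation.

No integer solutions with |y| ≤ 45.


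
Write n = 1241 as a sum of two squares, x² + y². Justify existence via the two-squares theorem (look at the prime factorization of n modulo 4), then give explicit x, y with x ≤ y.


Step 1: Factor n = 1241 = 17 · 73.
Step 2: Check the mod-4 condition on each prime factor: 17 ≡ 1 (mod 4), exponent 1; 73 ≡ 1 (mod 4), exponent 1.
All primes ≡ 3 (mod 4) appear to even exponent (or don't appear), so by the two-squares theorem n IS expressible as a sum of two squares.
Step 3: Build a representation. Here n = 17 · 73 is a product of primes ≡ 1 (mod 4). Each prime p ≡ 1 (mod 4) is itself a sum of two squares; find a² by testing p − a² for a perfect square:
  17: 17 − 1² = 16 = 4² ⇒ 17 = 1² + 4².
  73: 73 − 1² = 72, 73 − 2² = 69, 73 − 3² = 64 = 8² ⇒ 73 = 3² + 8².
  Combine using the Brahmagupta–Fibonacci identity (a² + b²)(c² + d²) = (ac − bd)² + (ad + bc)² = (ac + bd)² + (ad − bc)²:
  17 · 73 = 1241: from (1² + 4²)(3² + 8²), take (1·3 − 4·8, 1·8 + 4·3) = (3 − 32, 8 + 12) = (-29, 20); dropping signs (only squares matter) gives (29, 20); check 29² + 20² = 841 + 400 = 1241 ✓.
Step 4: Order so x ≤ y and verify: 20² + 29² = 400 + 841 = 1241 = n. ✓

n = 1241 = 20² + 29² (one valid representation with x ≤ y).


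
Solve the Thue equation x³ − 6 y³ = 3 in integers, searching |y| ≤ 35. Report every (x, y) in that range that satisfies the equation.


The equation is x³ - 6y³ = 3. For fixed y, x³ = 6·y³ + 3, so a solution requires the RHS to be a perfect cube.
Strategy: iterate y from -35 to 35, compute RHS = 6·y³ + 3, and check whether it is a (positive or negative) perfect cube.
Check small values of y:
  y = 0: RHS = 3 is not a perfect cube.
  y = 1: RHS = 9 is not a perfect cube.
  y = -1: RHS = -3 is not a perfect cube.
  y = 2: RHS = 51 is not a perfect cube.
  y = -2: RHS = -45 is not a perfect cube.
  y = 3: RHS = 165 is not a perfect cube.
  y = -3: RHS = -159 is not a perfect cube.
Continuing the search up to |y| = 35 finds no solutions either.
No (x, y) in the scanned range satisfies the equation.

No integer solutions with |y| ≤ 35.


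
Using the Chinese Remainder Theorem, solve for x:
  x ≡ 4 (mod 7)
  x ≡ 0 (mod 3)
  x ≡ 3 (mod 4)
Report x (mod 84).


Moduli 7, 3, 4 are pairwise coprime; by CRT there is a unique solution modulo M = 7 · 3 · 4 = 84.
Solve pairwise, accumulating the modulus:
  Start with x ≡ 4 (mod 7).
  Combine with x ≡ 0 (mod 3): since gcd(7, 3) = 1, we get a unique residue mod 21.
    Write x = 4 + 7·t and substitute into x ≡ 0 (mod 3): 7·t ≡ 0 − 4 = -4 (mod 3).
    Reduce coefficients mod 3: 1·t ≡ 2 (mod 3).
    So t ≡ 2 (mod 3).
    Then x = 4 + 7·2 = 18, valid modulo lcm(7, 3) = 21: x ≡ 18 (mod 21).
  Combine with x ≡ 3 (mod 4): since gcd(21, 4) = 1, we get a unique residue mod 84.
    Write x = 18 + 21·t and substitute into x ≡ 3 (mod 4): 21·t ≡ 3 − 18 = -15 (mod 4).
    Reduce coefficients mod 4: 1·t ≡ 1 (mod 4).
    So t ≡ 1 (mod 4).
    Then x = 18 + 21·1 = 39, valid modulo lcm(21, 4) = 84: x ≡ 39 (mod 84).
Verify: 39 mod 7 = 4 ✓, 39 mod 3 = 0 ✓, 39 mod 4 = 3 ✓.

x ≡ 39 (mod 84).


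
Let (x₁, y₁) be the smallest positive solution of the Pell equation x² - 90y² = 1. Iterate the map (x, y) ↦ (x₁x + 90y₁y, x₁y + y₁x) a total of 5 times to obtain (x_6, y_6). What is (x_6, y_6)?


Step 1: Find the fundamental solution (x₁, y₁) of x² - 90y² = 1.
  Expand √90 as a continued fraction. a₀ = ⌊√90⌋ = 9; iterate m_{k+1} = d_k·a_k − m_k, d_{k+1} = (90 − m_{k+1}²)/d_k, a_{k+1} = ⌊(a₀ + m_{k+1})/d_{k+1}⌋ (starting m₀ = 0, d₀ = 1), with convergents p_k = a_k·p_{k-1} + p_{k-2}, q_k = a_k·q_{k-1} + q_{k-2} (p₋₁ = 1, q₋₁ = 0):
  k = 0: a₀ = 9; p₀/q₀ = 9/1; p₀² − 90·q₀² = 81 − 90 = -9.
  k = 1: m = 9, d = 9, a = ⌊(9 + 9)/9⌋ = 2; p/q = (2·9 + 1)/(2·1 + 0) = 19/2; p² − 90·q² = 361 − 360 = 1.
  The first convergent with p² − 90·q² = 1 gives the fundamental solution (x₁, y₁) = (19, 2).
Step 2: Apply the recurrence (x_{n+1}, y_{n+1}) = (x₁x_n + 90y₁y_n, x₁y_n + y₁x_n) repeatedly.
  From (x_1, y_1) = (19, 2): x_2 = 19·19 + 90·2·2 = 721; y_2 = 19·2 + 2·19 = 76.
  From (x_2, y_2) = (721, 76): x_3 = 19·721 + 90·2·76 = 27379; y_3 = 19·76 + 2·721 = 2886.
  From (x_3, y_3) = (27379, 2886): x_4 = 19·27379 + 90·2·2886 = 1039681; y_4 = 19·2886 + 2·27379 = 109592.
  From (x_4, y_4) = (1039681, 109592): x_5 = 19·1039681 + 90·2·109592 = 39480499; y_5 = 19·109592 + 2·1039681 = 4161610.
  From (x_5, y_5) = (39480499, 4161610): x_6 = 19·39480499 + 90·2·4161610 = 1499219281; y_6 = 19·4161610 + 2·39480499 = 158031588.
Step 3: Verify x_6² - 90·y_6² = 2247658452522156961 - 2247658452522156960 = 1 (should be 1). ✓

(x_1, y_1) = (19, 2); (x_6, y_6) = (1499219281, 158031588).


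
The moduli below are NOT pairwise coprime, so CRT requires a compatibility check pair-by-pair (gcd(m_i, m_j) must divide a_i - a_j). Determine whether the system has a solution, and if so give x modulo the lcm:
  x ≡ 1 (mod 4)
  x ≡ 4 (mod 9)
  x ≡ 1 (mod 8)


Moduli 4, 9, 8 are not pairwise coprime, so CRT works modulo lcm(m_i) when all pairwise compatibility conditions hold.
Pairwise compatibility: gcd(m_i, m_j) must divide a_i - a_j for every pair.
Merge one congruence at a time:
  Start: x ≡ 1 (mod 4).
  Combine with x ≡ 4 (mod 9): gcd(4, 9) = 1; 4 - 1 = 3, which IS divisible by 1, so compatible.
    Write x = 1 + 4·t and substitute into x ≡ 4 (mod 9): 4·t ≡ 4 − 1 = 3 (mod 9).
    The inverse of 4 mod 9 is 7 (since 4·7 = 28 = 3·9 + 1), so t ≡ 7·3 = 21 ≡ 3 (mod 9).
    Then x = 1 + 4·3 = 13, valid modulo lcm(4, 9) = 36: x ≡ 13 (mod 36).
  Combine with x ≡ 1 (mod 8): gcd(36, 8) = 4; 1 - 13 = -12, which IS divisible by 4, so compatible.
    Write x = 13 + 36·t and substitute into x ≡ 1 (mod 8): 36·t ≡ 1 − 13 = -12 (mod 8).
    Divide the congruence (and modulus) by g = 4: 9·t ≡ -3 (mod 2).
    Reduce coefficients mod 2: 1·t ≡ 1 (mod 2).
    So t ≡ 1 (mod 2).
    Then x = 13 + 36·1 = 49, valid modulo lcm(36, 8) = 72: x ≡ 49 (mod 72).
Verify: 49 mod 4 = 1, 49 mod 9 = 4, 49 mod 8 = 1.

x ≡ 49 (mod 72).


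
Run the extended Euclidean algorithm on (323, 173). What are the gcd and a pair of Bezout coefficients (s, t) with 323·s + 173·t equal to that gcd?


Euclidean algorithm on (323, 173) — divide until remainder is 0:
  323 = 1 · 173 + 150
  173 = 1 · 150 + 23
  150 = 6 · 23 + 12
  23 = 1 · 12 + 11
  12 = 1 · 11 + 1
  11 = 11 · 1 + 0
gcd(323, 173) = 1.
Track Bezout coefficients alongside the remainders: start with r₀ = 323 = a·1 + b·0 (s = 1, t = 0) and r₁ = 173 = a·0 + b·1 (s = 0, t = 1); each new remainder r_{k+1} = r_{k-1} − q_k·r_k inherits s_{k+1} = s_{k-1} − q_k·s_k, t_{k+1} = t_{k-1} − q_k·t_k, so r_k = a·s_k + b·t_k at every step:
  q = 1: r = 150, s = 1 − 1·0 = 1, t = 0 − 1·1 = -1  (check: 323·1 + 173·(-1) = 150)
  q = 1: r = 23, s = 0 − 1·1 = -1, t = 1 − 1·(-1) = 2  (check: 323·(-1) + 173·2 = 23)
  q = 6: r = 12, s = 1 − 6·(-1) = 7, t = -1 − 6·2 = -13  (check: 323·7 + 173·(-13) = 12)
  q = 1: r = 11, s = -1 − 1·7 = -8, t = 2 − 1·(-13) = 15  (check: 323·(-8) + 173·15 = 11)
  q = 1: r = 1, s = 7 − 1·(-8) = 15, t = -13 − 1·15 = -28  (check: 323·15 + 173·(-28) = 1)
The row with r = 1 (the gcd) gives the Bezout coefficients s = 15, t = -28.
Result: 323 · (15) + 173 · (-28) = 1.

gcd(323, 173) = 1; s = 15, t = -28 (check: 323·15 + 173·(-28) = 1).


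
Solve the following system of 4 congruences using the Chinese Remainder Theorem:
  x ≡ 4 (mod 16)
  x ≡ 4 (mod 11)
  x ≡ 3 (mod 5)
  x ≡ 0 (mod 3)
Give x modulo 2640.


Product of moduli M = 16 · 11 · 5 · 3 = 2640.
Merge one congruence at a time:
  Start: x ≡ 4 (mod 16).
  Combine with x ≡ 4 (mod 11); new modulus lcm = 176.
    Write x = 4 + 16·t and substitute into x ≡ 4 (mod 11): 16·t ≡ 4 − 4 = 0 (mod 11).
    Reduce coefficients mod 11: 5·t ≡ 0 (mod 11).
    The inverse of 5 mod 11 is 9 (since 5·9 = 45 = 4·11 + 1), so t ≡ 9·0 = 0 ≡ 0 (mod 11).
    Then x = 4 + 16·0 = 4, valid modulo lcm(16, 11) = 176: x ≡ 4 (mod 176).
  Combine with x ≡ 3 (mod 5); new modulus lcm = 880.
    Write x = 4 + 176·t and substitute into x ≡ 3 (mod 5): 176·t ≡ 3 − 4 = -1 (mod 5).
    Reduce coefficients mod 5: 1·t ≡ 4 (mod 5).
    So t ≡ 4 (mod 5).
    Then x = 4 + 176·4 = 708, valid modulo lcm(176, 5) = 880: x ≡ 708 (mod 880).
  Combine with x ≡ 0 (mod 3); new modulus lcm = 2640.
    Write x = 708 + 880·t and substitute into x ≡ 0 (mod 3): 880·t ≡ 0 − 708 = -708 (mod 3).
    Reduce coefficients mod 3: 1·t ≡ 0 (mod 3).
    So t ≡ 0 (mod 3).
    Then x = 708 + 880·0 = 708, valid modulo lcm(880, 3) = 2640: x ≡ 708 (mod 2640).
Verify against each original: 708 mod 16 = 4, 708 mod 11 = 4, 708 mod 5 = 3, 708 mod 3 = 0.

x ≡ 708 (mod 2640).


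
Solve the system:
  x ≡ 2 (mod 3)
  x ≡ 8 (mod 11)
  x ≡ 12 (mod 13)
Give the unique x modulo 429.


Moduli 3, 11, 13 are pairwise coprime; by CRT there is a unique solution modulo M = 3 · 11 · 13 = 429.
Solve pairwise, accumulating the modulus:
  Start with x ≡ 2 (mod 3).
  Combine with x ≡ 8 (mod 11): since gcd(3, 11) = 1, we get a unique residue mod 33.
    Write x = 2 + 3·t and substitute into x ≡ 8 (mod 11): 3·t ≡ 8 − 2 = 6 (mod 11).
    The inverse of 3 mod 11 is 4 (since 3·4 = 12 = 1·11 + 1), so t ≡ 4·6 = 24 ≡ 2 (mod 11).
    Then x = 2 + 3·2 = 8, valid modulo lcm(3, 11) = 33: x ≡ 8 (mod 33).
  Combine with x ≡ 12 (mod 13): since gcd(33, 13) = 1, we get a unique residue mod 429.
    Write x = 8 + 33·t and substitute into x ≡ 12 (mod 13): 33·t ≡ 12 − 8 = 4 (mod 13).
    Reduce coefficients mod 13: 7·t ≡ 4 (mod 13).
    The inverse of 7 mod 13 is 2 (since 7·2 = 14 = 1·13 + 1), so t ≡ 2·4 = 8 ≡ 8 (mod 13).
    Then x = 8 + 33·8 = 272, valid modulo lcm(33, 13) = 429: x ≡ 272 (mod 429).
Verify: 272 mod 3 = 2 ✓, 272 mod 11 = 8 ✓, 272 mod 13 = 12 ✓.

x ≡ 272 (mod 429).


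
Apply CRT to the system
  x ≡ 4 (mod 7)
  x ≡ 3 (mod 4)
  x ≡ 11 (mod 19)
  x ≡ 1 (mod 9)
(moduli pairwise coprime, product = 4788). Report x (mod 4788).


Product of moduli M = 7 · 4 · 19 · 9 = 4788.
Merge one congruence at a time:
  Start: x ≡ 4 (mod 7).
  Combine with x ≡ 3 (mod 4); new modulus lcm = 28.
    Write x = 4 + 7·t and substitute into x ≡ 3 (mod 4): 7·t ≡ 3 − 4 = -1 (mod 4).
    Reduce coefficients mod 4: 3·t ≡ 3 (mod 4).
    The inverse of 3 mod 4 is 3 (since 3·3 = 9 = 2·4 + 1), so t ≡ 3·3 = 9 ≡ 1 (mod 4).
    Then x = 4 + 7·1 = 11, valid modulo lcm(7, 4) = 28: x ≡ 11 (mod 28).
  Combine with x ≡ 11 (mod 19); new modulus lcm = 532.
    Write x = 11 + 28·t and substitute into x ≡ 11 (mod 19): 28·t ≡ 11 − 11 = 0 (mod 19).
    Reduce coefficients mod 19: 9·t ≡ 0 (mod 19).
    The inverse of 9 mod 19 is 17 (since 9·17 = 153 = 8·19 + 1), so t ≡ 17·0 = 0 ≡ 0 (mod 19).
    Then x = 11 + 28·0 = 11, valid modulo lcm(28, 19) = 532: x ≡ 11 (mod 532).
  Combine with x ≡ 1 (mod 9); new modulus lcm = 4788.
    Write x = 11 + 532·t and substitute into x ≡ 1 (mod 9): 532·t ≡ 1 − 11 = -10 (mod 9).
    Reduce coefficients mod 9: 1·t ≡ 8 (mod 9).
    So t ≡ 8 (mod 9).
    Then x = 11 + 532·8 = 4267, valid modulo lcm(532, 9) = 4788: x ≡ 4267 (mod 4788).
Verify against each original: 4267 mod 7 = 4, 4267 mod 4 = 3, 4267 mod 19 = 11, 4267 mod 9 = 1.

x ≡ 4267 (mod 4788).


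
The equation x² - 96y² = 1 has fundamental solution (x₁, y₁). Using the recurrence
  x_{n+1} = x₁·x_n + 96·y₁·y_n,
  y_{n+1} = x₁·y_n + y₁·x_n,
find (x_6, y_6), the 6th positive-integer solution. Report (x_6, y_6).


Step 1: Find the fundamental solution (x₁, y₁) of x² - 96y² = 1.
  Expand √96 as a continued fraction. a₀ = ⌊√96⌋ = 9; iterate m_{k+1} = d_k·a_k − m_k, d_{k+1} = (96 − m_{k+1}²)/d_k, a_{k+1} = ⌊(a₀ + m_{k+1})/d_{k+1}⌋ (starting m₀ = 0, d₀ = 1), with convergents p_k = a_k·p_{k-1} + p_{k-2}, q_k = a_k·q_{k-1} + q_{k-2} (p₋₁ = 1, q₋₁ = 0):
  k = 0: a₀ = 9; p₀/q₀ = 9/1; p₀² − 96·q₀² = 81 − 96 = -15.
  k = 1: m = 9, d = 15, a = ⌊(9 + 9)/15⌋ = 1; p/q = (1·9 + 1)/(1·1 + 0) = 10/1; p² − 96·q² = 100 − 96 = 4.
  k = 2: m = 6, d = 4, a = ⌊(9 + 6)/4⌋ = 3; p/q = (3·10 + 9)/(3·1 + 1) = 39/4; p² − 96·q² = 1521 − 1536 = -15.
  k = 3: m = 6, d = 15, a = ⌊(9 + 6)/15⌋ = 1; p/q = (1·39 + 10)/(1·4 + 1) = 49/5; p² − 96·q² = 2401 − 2400 = 1.
  The first convergent with p² − 96·q² = 1 gives the fundamental solution (x₁, y₁) = (49, 5).
Step 2: Apply the recurrence (x_{n+1}, y_{n+1}) = (x₁x_n + 96y₁y_n, x₁y_n + y₁x_n) repeatedly.
  From (x_1, y_1) = (49, 5): x_2 = 49·49 + 96·5·5 = 4801; y_2 = 49·5 + 5·49 = 490.
  From (x_2, y_2) = (4801, 490): x_3 = 49·4801 + 96·5·490 = 470449; y_3 = 49·490 + 5·4801 = 48015.
  From (x_3, y_3) = (470449, 48015): x_4 = 49·470449 + 96·5·48015 = 46099201; y_4 = 49·48015 + 5·470449 = 4704980.
  From (x_4, y_4) = (46099201, 4704980): x_5 = 49·46099201 + 96·5·4704980 = 4517251249; y_5 = 49·4704980 + 5·46099201 = 461040025.
  From (x_5, y_5) = (4517251249, 461040025): x_6 = 49·4517251249 + 96·5·461040025 = 442644523201; y_6 = 49·461040025 + 5·4517251249 = 45177217470.
Step 3: Verify x_6² - 96·y_6² = 195934173919840627286401 - 195934173919840627286400 = 1 (should be 1). ✓

(x_1, y_1) = (49, 5); (x_6, y_6) = (442644523201, 45177217470).


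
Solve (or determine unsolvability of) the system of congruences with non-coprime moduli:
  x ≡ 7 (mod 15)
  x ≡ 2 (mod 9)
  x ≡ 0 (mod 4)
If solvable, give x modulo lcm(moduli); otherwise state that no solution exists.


Moduli 15, 9, 4 are not pairwise coprime, so CRT works modulo lcm(m_i) when all pairwise compatibility conditions hold.
Pairwise compatibility: gcd(m_i, m_j) must divide a_i - a_j for every pair.
Merge one congruence at a time:
  Start: x ≡ 7 (mod 15).
  Combine with x ≡ 2 (mod 9): gcd(15, 9) = 3, and 2 - 7 = -5 is NOT divisible by 3.
    ⇒ system is inconsistent (no integer solution).

No solution (the system is inconsistent).


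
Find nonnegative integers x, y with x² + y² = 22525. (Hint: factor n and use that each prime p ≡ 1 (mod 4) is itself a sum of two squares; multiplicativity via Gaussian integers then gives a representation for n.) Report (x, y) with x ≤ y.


Step 1: Factor n = 22525 = 5^2 · 17 · 53.
Step 2: Check the mod-4 condition on each prime factor: 5 ≡ 1 (mod 4), exponent 2; 17 ≡ 1 (mod 4), exponent 1; 53 ≡ 1 (mod 4), exponent 1.
All primes ≡ 3 (mod 4) appear to even exponent (or don't appear), so by the two-squares theorem n IS expressible as a sum of two squares.
Step 3: Build a representation. Group n = k² · m with k = 5 and m = 17 · 53 = 901 (a product of primes ≡ 1 (mod 4)); a representation of m scales to one of n via (k·x)² + (k·y)² = k²(x² + y²). Each prime p ≡ 1 (mod 4) is itself a sum of two squares; find a² by testing p − a² for a perfect square:
  17: 17 − 1² = 16 = 4² ⇒ 17 = 1² + 4².
  53: 53 − 1² = 52, 53 − 2² = 49 = 7² ⇒ 53 = 2² + 7².
  Combine using the Brahmagupta–Fibonacci identity (a² + b²)(c² + d²) = (ac − bd)² + (ad + bc)² = (ac + bd)² + (ad − bc)²:
  17 · 53 = 901: from (1² + 4²)(2² + 7²), take (1·2 − 4·7, 1·7 + 4·2) = (2 − 28, 7 + 8) = (-26, 15); dropping signs (only squares matter) gives (26, 15); check 26² + 15² = 676 + 225 = 901 ✓.
  Scale by k = 5: (5·26, 5·15) = (130, 75).
Step 4: Order so x ≤ y and verify: 75² + 130² = 5625 + 16900 = 22525 = n. ✓

n = 22525 = 75² + 130² (one valid representation with x ≤ y).


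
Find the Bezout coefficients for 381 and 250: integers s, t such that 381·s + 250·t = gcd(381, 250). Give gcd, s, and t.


Euclidean algorithm on (381, 250) — divide until remainder is 0:
  381 = 1 · 250 + 131
  250 = 1 · 131 + 119
  131 = 1 · 119 + 12
  119 = 9 · 12 + 11
  12 = 1 · 11 + 1
  11 = 11 · 1 + 0
gcd(381, 250) = 1.
Track Bezout coefficients alongside the remainders: start with r₀ = 381 = a·1 + b·0 (s = 1, t = 0) and r₁ = 250 = a·0 + b·1 (s = 0, t = 1); each new remainder r_{k+1} = r_{k-1} − q_k·r_k inherits s_{k+1} = s_{k-1} − q_k·s_k, t_{k+1} = t_{k-1} − q_k·t_k, so r_k = a·s_k + b·t_k at every step:
  q = 1: r = 131, s = 1 − 1·0 = 1, t = 0 − 1·1 = -1  (check: 381·1 + 250·(-1) = 131)
  q = 1: r = 119, s = 0 − 1·1 = -1, t = 1 − 1·(-1) = 2  (check: 381·(-1) + 250·2 = 119)
  q = 1: r = 12, s = 1 − 1·(-1) = 2, t = -1 − 1·2 = -3  (check: 381·2 + 250·(-3) = 12)
  q = 9: r = 11, s = -1 − 9·2 = -19, t = 2 − 9·(-3) = 29  (check: 381·(-19) + 250·29 = 11)
  q = 1: r = 1, s = 2 − 1·(-19) = 21, t = -3 − 1·29 = -32  (check: 381·21 + 250·(-32) = 1)
The row with r = 1 (the gcd) gives the Bezout coefficients s = 21, t = -32.
Result: 381 · (21) + 250 · (-32) = 1.

gcd(381, 250) = 1; s = 21, t = -32 (check: 381·21 + 250·(-32) = 1).


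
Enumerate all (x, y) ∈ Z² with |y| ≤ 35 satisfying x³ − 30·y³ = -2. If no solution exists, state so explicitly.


The equation is x³ - 30y³ = -2. For fixed y, x³ = 30·y³ − 2, so a solution requires the RHS to be a perfect cube.
Strategy: iterate y from -35 to 35, compute RHS = 30·y³ − 2, and check whether it is a (positive or negative) perfect cube.
Check small values of y:
  y = 0: RHS = -2 is not a perfect cube.
  y = 1: RHS = 28 is not a perfect cube.
  y = -1: RHS = -32 is not a perfect cube.
  y = 2: RHS = 238 is not a perfect cube.
  y = -2: RHS = -242 is not a perfect cube.
  y = 3: RHS = 808 is not a perfect cube.
  y = -3: RHS = -812 is not a perfect cube.
Continuing the search up to |y| = 35 finds no solutions either.
No (x, y) in the scanned range satisfies the equation.

No integer solutions with |y| ≤ 35.


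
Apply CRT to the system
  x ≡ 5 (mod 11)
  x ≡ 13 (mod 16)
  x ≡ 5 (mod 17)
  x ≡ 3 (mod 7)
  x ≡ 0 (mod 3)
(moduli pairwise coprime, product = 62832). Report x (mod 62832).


Product of moduli M = 11 · 16 · 17 · 7 · 3 = 62832.
Merge one congruence at a time:
  Start: x ≡ 5 (mod 11).
  Combine with x ≡ 13 (mod 16); new modulus lcm = 176.
    Write x = 5 + 11·t and substitute into x ≡ 13 (mod 16): 11·t ≡ 13 − 5 = 8 (mod 16).
    The inverse of 11 mod 16 is 3 (since 11·3 = 33 = 2·16 + 1), so t ≡ 3·8 = 24 ≡ 8 (mod 16).
    Then x = 5 + 11·8 = 93, valid modulo lcm(11, 16) = 176: x ≡ 93 (mod 176).
  Combine with x ≡ 5 (mod 17); new modulus lcm = 2992.
    Write x = 93 + 176·t and substitute into x ≡ 5 (mod 17): 176·t ≡ 5 − 93 = -88 (mod 17).
    Reduce coefficients mod 17: 6·t ≡ 14 (mod 17).
    The inverse of 6 mod 17 is 3 (since 6·3 = 18 = 1·17 + 1), so t ≡ 3·14 = 42 ≡ 8 (mod 17).
    Then x = 93 + 176·8 = 1501, valid modulo lcm(176, 17) = 2992: x ≡ 1501 (mod 2992).
  Combine with x ≡ 3 (mod 7); new modulus lcm = 20944.
    Write x = 1501 + 2992·t and substitute into x ≡ 3 (mod 7): 2992·t ≡ 3 − 1501 = -1498 (mod 7).
    Reduce coefficients mod 7: 3·t ≡ 0 (mod 7).
    The inverse of 3 mod 7 is 5 (since 3·5 = 15 = 2·7 + 1), so t ≡ 5·0 = 0 ≡ 0 (mod 7).
    Then x = 1501 + 2992·0 = 1501, valid modulo lcm(2992, 7) = 20944: x ≡ 1501 (mod 20944).
  Combine with x ≡ 0 (mod 3); new modulus lcm = 62832.
    Write x = 1501 + 20944·t and substitute into x ≡ 0 (mod 3): 20944·t ≡ 0 − 1501 = -1501 (mod 3).
    Reduce coefficients mod 3: 1·t ≡ 2 (mod 3).
    So t ≡ 2 (mod 3).
    Then x = 1501 + 20944·2 = 43389, valid modulo lcm(20944, 3) = 62832: x ≡ 43389 (mod 62832).
Verify against each original: 43389 mod 11 = 5, 43389 mod 16 = 13, 43389 mod 17 = 5, 43389 mod 7 = 3, 43389 mod 3 = 0.

x ≡ 43389 (mod 62832).


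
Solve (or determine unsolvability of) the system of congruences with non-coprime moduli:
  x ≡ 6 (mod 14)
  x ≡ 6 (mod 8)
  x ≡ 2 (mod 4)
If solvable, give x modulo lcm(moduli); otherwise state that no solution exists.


Moduli 14, 8, 4 are not pairwise coprime, so CRT works modulo lcm(m_i) when all pairwise compatibility conditions hold.
Pairwise compatibility: gcd(m_i, m_j) must divide a_i - a_j for every pair.
Merge one congruence at a time:
  Start: x ≡ 6 (mod 14).
  Combine with x ≡ 6 (mod 8): gcd(14, 8) = 2; 6 - 6 = 0, which IS divisible by 2, so compatible.
    Write x = 6 + 14·t and substitute into x ≡ 6 (mod 8): 14·t ≡ 6 − 6 = 0 (mod 8).
    Divide the congruence (and modulus) by g = 2: 7·t ≡ 0 (mod 4).
    Reduce coefficients mod 4: 3·t ≡ 0 (mod 4).
    The inverse of 3 mod 4 is 3 (since 3·3 = 9 = 2·4 + 1), so t ≡ 3·0 = 0 ≡ 0 (mod 4).
    Then x = 6 + 14·0 = 6, valid modulo lcm(14, 8) = 56: x ≡ 6 (mod 56).
  Combine with x ≡ 2 (mod 4): gcd(56, 4) = 4; 2 - 6 = -4, which IS divisible by 4, so compatible.
    Write x = 6 + 56·t and substitute into x ≡ 2 (mod 4): 56·t ≡ 2 − 6 = -4 (mod 4).
    Divide the congruence (and modulus) by g = 4: 14·t ≡ -1 (mod 1).
    Modulo 1 every t works; take t = 0.
    Then x = 6 + 56·0 = 6, valid modulo lcm(56, 4) = 56: x ≡ 6 (mod 56).
Verify: 6 mod 14 = 6, 6 mod 8 = 6, 6 mod 4 = 2.

x ≡ 6 (mod 56).


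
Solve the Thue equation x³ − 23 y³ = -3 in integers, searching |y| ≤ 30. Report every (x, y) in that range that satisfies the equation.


The equation is x³ - 23y³ = -3. For fixed y, x³ = 23·y³ − 3, so a solution requires the RHS to be a perfect cube.
Strategy: iterate y from -30 to 30, compute RHS = 23·y³ − 3, and check whether it is a (positive or negative) perfect cube.
Check small values of y:
  y = 0: RHS = -3 is not a perfect cube.
  y = 1: RHS = 20 is not a perfect cube.
  y = -1: RHS = -26 is not a perfect cube.
  y = 2: RHS = 181 is not a perfect cube.
  y = -2: RHS = -187 is not a perfect cube.
  y = 3: RHS = 618 is not a perfect cube.
  y = -3: RHS = -624 is not a perfect cube.
Continuing the search up to |y| = 30 finds no solutions either.
No (x, y) in the scanned range satisfies the equation.

No integer solutions with |y| ≤ 30.


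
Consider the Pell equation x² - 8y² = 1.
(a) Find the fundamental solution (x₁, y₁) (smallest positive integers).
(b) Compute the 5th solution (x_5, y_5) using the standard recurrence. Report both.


Step 1: Find the fundamental solution (x₁, y₁) of x² - 8y² = 1.
  Expand √8 as a continued fraction. a₀ = ⌊√8⌋ = 2; iterate m_{k+1} = d_k·a_k − m_k, d_{k+1} = (8 − m_{k+1}²)/d_k, a_{k+1} = ⌊(a₀ + m_{k+1})/d_{k+1}⌋ (starting m₀ = 0, d₀ = 1), with convergents p_k = a_k·p_{k-1} + p_{k-2}, q_k = a_k·q_{k-1} + q_{k-2} (p₋₁ = 1, q₋₁ = 0):
  k = 0: a₀ = 2; p₀/q₀ = 2/1; p₀² − 8·q₀² = 4 − 8 = -4.
  k = 1: m = 2, d = 4, a = ⌊(2 + 2)/4⌋ = 1; p/q = (1·2 + 1)/(1·1 + 0) = 3/1; p² − 8·q² = 9 − 8 = 1.
  The first convergent with p² − 8·q² = 1 gives the fundamental solution (x₁, y₁) = (3, 1).
Step 2: Apply the recurrence (x_{n+1}, y_{n+1}) = (x₁x_n + 8y₁y_n, x₁y_n + y₁x_n) repeatedly.
  From (x_1, y_1) = (3, 1): x_2 = 3·3 + 8·1·1 = 17; y_2 = 3·1 + 1·3 = 6.
  From (x_2, y_2) = (17, 6): x_3 = 3·17 + 8·1·6 = 99; y_3 = 3·6 + 1·17 = 35.
  From (x_3, y_3) = (99, 35): x_4 = 3·99 + 8·1·35 = 577; y_4 = 3·35 + 1·99 = 204.
  From (x_4, y_4) = (577, 204): x_5 = 3·577 + 8·1·204 = 3363; y_5 = 3·204 + 1·577 = 1189.
Step 3: Verify x_5² - 8·y_5² = 11309769 - 11309768 = 1 (should be 1). ✓

(x_1, y_1) = (3, 1); (x_5, y_5) = (3363, 1189).


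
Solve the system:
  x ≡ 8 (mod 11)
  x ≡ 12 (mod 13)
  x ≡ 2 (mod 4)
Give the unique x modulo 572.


Moduli 11, 13, 4 are pairwise coprime; by CRT there is a unique solution modulo M = 11 · 13 · 4 = 572.
Solve pairwise, accumulating the modulus:
  Start with x ≡ 8 (mod 11).
  Combine with x ≡ 12 (mod 13): since gcd(11, 13) = 1, we get a unique residue mod 143.
    Write x = 8 + 11·t and substitute into x ≡ 12 (mod 13): 11·t ≡ 12 − 8 = 4 (mod 13).
    The inverse of 11 mod 13 is 6 (since 11·6 = 66 = 5·13 + 1), so t ≡ 6·4 = 24 ≡ 11 (mod 13).
    Then x = 8 + 11·11 = 129, valid modulo lcm(11, 13) = 143: x ≡ 129 (mod 143).
  Combine with x ≡ 2 (mod 4): since gcd(143, 4) = 1, we get a unique residue mod 572.
    Write x = 129 + 143·t and substitute into x ≡ 2 (mod 4): 143·t ≡ 2 − 129 = -127 (mod 4).
    Reduce coefficients mod 4: 3·t ≡ 1 (mod 4).
    The inverse of 3 mod 4 is 3 (since 3·3 = 9 = 2·4 + 1), so t ≡ 3·1 = 3 ≡ 3 (mod 4).
    Then x = 129 + 143·3 = 558, valid modulo lcm(143, 4) = 572: x ≡ 558 (mod 572).
Verify: 558 mod 11 = 8 ✓, 558 mod 13 = 12 ✓, 558 mod 4 = 2 ✓.

x ≡ 558 (mod 572).


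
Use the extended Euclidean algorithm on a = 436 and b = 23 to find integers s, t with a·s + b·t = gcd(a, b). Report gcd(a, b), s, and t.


Euclidean algorithm on (436, 23) — divide until remainder is 0:
  436 = 18 · 23 + 22
  23 = 1 · 22 + 1
  22 = 22 · 1 + 0
gcd(436, 23) = 1.
Track Bezout coefficients alongside the remainders: start with r₀ = 436 = a·1 + b·0 (s = 1, t = 0) and r₁ = 23 = a·0 + b·1 (s = 0, t = 1); each new remainder r_{k+1} = r_{k-1} − q_k·r_k inherits s_{k+1} = s_{k-1} − q_k·s_k, t_{k+1} = t_{k-1} − q_k·t_k, so r_k = a·s_k + b·t_k at every step:
  q = 18: r = 22, s = 1 − 18·0 = 1, t = 0 − 18·1 = -18  (check: 436·1 + 23·(-18) = 22)
  q = 1: r = 1, s = 0 − 1·1 = -1, t = 1 − 1·(-18) = 19  (check: 436·(-1) + 23·19 = 1)
The row with r = 1 (the gcd) gives the Bezout coefficients s = -1, t = 19.
Result: 436 · (-1) + 23 · (19) = 1.

gcd(436, 23) = 1; s = -1, t = 19 (check: 436·(-1) + 23·19 = 1).


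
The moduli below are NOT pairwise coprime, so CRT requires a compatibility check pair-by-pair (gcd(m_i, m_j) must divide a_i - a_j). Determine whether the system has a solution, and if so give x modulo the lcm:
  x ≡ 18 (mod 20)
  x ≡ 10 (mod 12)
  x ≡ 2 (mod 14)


Moduli 20, 12, 14 are not pairwise coprime, so CRT works modulo lcm(m_i) when all pairwise compatibility conditions hold.
Pairwise compatibility: gcd(m_i, m_j) must divide a_i - a_j for every pair.
Merge one congruence at a time:
  Start: x ≡ 18 (mod 20).
  Combine with x ≡ 10 (mod 12): gcd(20, 12) = 4; 10 - 18 = -8, which IS divisible by 4, so compatible.
    Write x = 18 + 20·t and substitute into x ≡ 10 (mod 12): 20·t ≡ 10 − 18 = -8 (mod 12).
    Divide the congruence (and modulus) by g = 4: 5·t ≡ -2 (mod 3).
    Reduce coefficients mod 3: 2·t ≡ 1 (mod 3).
    The inverse of 2 mod 3 is 2 (since 2·2 = 4 = 1·3 + 1), so t ≡ 2·1 = 2 ≡ 2 (mod 3).
    Then x = 18 + 20·2 = 58, valid modulo lcm(20, 12) = 60: x ≡ 58 (mod 60).
  Combine with x ≡ 2 (mod 14): gcd(60, 14) = 2; 2 - 58 = -56, which IS divisible by 2, so compatible.
    Write x = 58 + 60·t and substitute into x ≡ 2 (mod 14): 60·t ≡ 2 − 58 = -56 (mod 14).
    Divide the congruence (and modulus) by g = 2: 30·t ≡ -28 (mod 7).
    Reduce coefficients mod 7: 2·t ≡ 0 (mod 7).
    The inverse of 2 mod 7 is 4 (since 2·4 = 8 = 1·7 + 1), so t ≡ 4·0 = 0 ≡ 0 (mod 7).
    Then x = 58 + 60·0 = 58, valid modulo lcm(60, 14) = 420: x ≡ 58 (mod 420).
Verify: 58 mod 20 = 18, 58 mod 12 = 10, 58 mod 14 = 2.

x ≡ 58 (mod 420).


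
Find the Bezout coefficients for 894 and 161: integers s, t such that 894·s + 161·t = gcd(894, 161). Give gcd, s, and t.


Euclidean algorithm on (894, 161) — divide until remainder is 0:
  894 = 5 · 161 + 89
  161 = 1 · 89 + 72
  89 = 1 · 72 + 17
  72 = 4 · 17 + 4
  17 = 4 · 4 + 1
  4 = 4 · 1 + 0
gcd(894, 161) = 1.
Track Bezout coefficients alongside the remainders: start with r₀ = 894 = a·1 + b·0 (s = 1, t = 0) and r₁ = 161 = a·0 + b·1 (s = 0, t = 1); each new remainder r_{k+1} = r_{k-1} − q_k·r_k inherits s_{k+1} = s_{k-1} − q_k·s_k, t_{k+1} = t_{k-1} − q_k·t_k, so r_k = a·s_k + b·t_k at every step:
  q = 5: r = 89, s = 1 − 5·0 = 1, t = 0 − 5·1 = -5  (check: 894·1 + 161·(-5) = 89)
  q = 1: r = 72, s = 0 − 1·1 = -1, t = 1 − 1·(-5) = 6  (check: 894·(-1) + 161·6 = 72)
  q = 1: r = 17, s = 1 − 1·(-1) = 2, t = -5 − 1·6 = -11  (check: 894·2 + 161·(-11) = 17)
  q = 4: r = 4, s = -1 − 4·2 = -9, t = 6 − 4·(-11) = 50  (check: 894·(-9) + 161·50 = 4)
  q = 4: r = 1, s = 2 − 4·(-9) = 38, t = -11 − 4·50 = -211  (check: 894·38 + 161·(-211) = 1)
The row with r = 1 (the gcd) gives the Bezout coefficients s = 38, t = -211.
Result: 894 · (38) + 161 · (-211) = 1.

gcd(894, 161) = 1; s = 38, t = -211 (check: 894·38 + 161·(-211) = 1).
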